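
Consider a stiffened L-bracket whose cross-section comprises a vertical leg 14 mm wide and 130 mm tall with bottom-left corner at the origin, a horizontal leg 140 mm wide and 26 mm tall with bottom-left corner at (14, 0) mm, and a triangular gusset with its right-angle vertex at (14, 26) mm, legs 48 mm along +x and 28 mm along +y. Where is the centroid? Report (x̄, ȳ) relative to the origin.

vertical leg: A = 14 × 130 = 1820.00, centroid at (7.00, 65.00).
horizontal leg: A = 140 × 26 = 3640.00, centroid at (84.00, 13.00).
gusset: A = ½·48·28 = 672.00, centroid at (30.00, 35.33).
ΣA = 6132.00 mm², ΣAx̄ = 338660.00 mm³, ΣAȳ = 189364.00 mm³.
x̄ = 338660.00/6132.00 = 55.23 mm; ȳ = 189364.00/6132.00 = 30.88 mm.

x̄ = 55.23 mm, ȳ = 30.88 mm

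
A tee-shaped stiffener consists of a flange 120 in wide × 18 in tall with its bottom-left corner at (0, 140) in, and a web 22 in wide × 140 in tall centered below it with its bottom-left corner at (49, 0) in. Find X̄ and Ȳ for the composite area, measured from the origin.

X̄ = 60.00 in, Ȳ = 102.56 in

Part | A | x̄ᵢ | ȳᵢ | A·x̄ᵢ | A·ȳᵢ
web | 3080.00 | 60.00 | 70.00 | 184800.00 | 215600.00
flange | 2160.00 | 60.00 | 149.00 | 129600.00 | 321840.00
Σ | 5240.00 |  |  | 314400.00 | 537440.00
X̄ = 314400.00 / 5240.00 = 60.00 in
Ȳ = 537440.00 / 5240.00 = 102.56 in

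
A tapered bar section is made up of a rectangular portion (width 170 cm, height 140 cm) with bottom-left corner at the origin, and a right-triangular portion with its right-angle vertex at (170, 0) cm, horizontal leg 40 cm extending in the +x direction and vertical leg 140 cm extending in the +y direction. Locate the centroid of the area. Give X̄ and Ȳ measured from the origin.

X̄ = 95.35 cm, Ȳ = 67.54 cm

rectangular portion: A = 170 × 140 = 23800.00, centroid at (85.00, 70.00).
triangular portion: A = ½·40·140 = 2800.00, centroid at (183.33, 46.67).
ΣA = 26600.00 cm²
ΣAX̄ = (23800.00)(85.00) + (2800.00)(183.33) = 2536333.33 cm³
ΣAȲ = (23800.00)(70.00) + (2800.00)(46.67) = 1796666.67 cm³
X̄ = 2536333.33 / 26600.00 = 95.35 cm
Ȳ = 1796666.67 / 26600.00 = 67.54 cm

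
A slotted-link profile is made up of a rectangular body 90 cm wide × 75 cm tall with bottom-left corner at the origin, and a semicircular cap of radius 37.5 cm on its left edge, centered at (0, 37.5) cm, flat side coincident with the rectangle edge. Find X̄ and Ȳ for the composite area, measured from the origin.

Part | A | x̄ᵢ | ȳᵢ | A·x̄ᵢ | A·ȳᵢ
rectangular body | 6750.00 | 45.00 | 37.50 | 303750.00 | 253125.00
semicircular end | 2208.93 | -15.92 | 37.50 | -35156.25 | 82834.96
Σ | 8958.93 |  |  | 268593.75 | 335959.96
X̄ = 268593.75 / 8958.93 = 29.98 cm
Ȳ = 335959.96 / 8958.93 = 37.50 cm

X̄ = 29.98 cm, Ȳ = 37.50 cm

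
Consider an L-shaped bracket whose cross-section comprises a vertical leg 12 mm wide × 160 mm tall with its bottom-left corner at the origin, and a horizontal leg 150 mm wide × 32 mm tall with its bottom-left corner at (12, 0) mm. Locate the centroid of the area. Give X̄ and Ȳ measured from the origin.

vertical leg: A = 12 × 160 = 1920.00, centroid at (6.00, 80.00).
horizontal leg: A = 150 × 32 = 4800.00, centroid at (87.00, 16.00).
ΣA = 6720.00 mm²
ΣAX̄ = (1920.00)(6.00) + (4800.00)(87.00) = 429120.00 mm³
ΣAȲ = (1920.00)(80.00) + (4800.00)(16.00) = 230400.00 mm³
X̄ = 429120.00 / 6720.00 = 63.86 mm
Ȳ = 230400.00 / 6720.00 = 34.29 mm

X̄ = 63.86 mm, Ȳ = 34.29 mm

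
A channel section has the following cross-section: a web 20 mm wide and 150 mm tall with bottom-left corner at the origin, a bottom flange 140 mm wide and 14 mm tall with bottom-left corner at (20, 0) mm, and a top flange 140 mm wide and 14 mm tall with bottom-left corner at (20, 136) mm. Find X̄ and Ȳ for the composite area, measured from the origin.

Part | A | x̄ᵢ | ȳᵢ | A·x̄ᵢ | A·ȳᵢ
web | 3000.00 | 10.00 | 75.00 | 30000.00 | 225000.00
bottom flange | 1960.00 | 90.00 | 7.00 | 176400.00 | 13720.00
top flange | 1960.00 | 90.00 | 143.00 | 176400.00 | 280280.00
Σ | 6920.00 |  |  | 382800.00 | 519000.00
X̄ = 382800.00 / 6920.00 = 55.32 mm
Ȳ = 519000.00 / 6920.00 = 75.00 mm

X̄ = 55.32 mm, Ȳ = 75.00 mm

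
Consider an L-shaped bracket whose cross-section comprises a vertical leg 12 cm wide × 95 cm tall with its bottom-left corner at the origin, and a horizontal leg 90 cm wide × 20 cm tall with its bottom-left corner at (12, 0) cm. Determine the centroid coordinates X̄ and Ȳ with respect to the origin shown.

X̄ = 37.22 cm, Ȳ = 24.54 cm

vertical leg: A = 12 × 95 = 1140.00, centroid at (6.00, 47.50).
horizontal leg: A = 90 × 20 = 1800.00, centroid at (57.00, 10.00).
ΣA = 2940.00 cm², ΣAX̄ = 109440.00 cm³, ΣAȲ = 72150.00 cm³.
X̄ = 109440.00/2940.00 = 37.22 cm; Ȳ = 72150.00/2940.00 = 24.54 cm.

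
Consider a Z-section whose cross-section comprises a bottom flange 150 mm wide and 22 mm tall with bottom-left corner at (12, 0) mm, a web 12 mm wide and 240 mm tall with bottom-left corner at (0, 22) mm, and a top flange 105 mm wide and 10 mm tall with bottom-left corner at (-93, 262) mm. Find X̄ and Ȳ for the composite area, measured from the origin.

bottom flange: A = 150 × 22 = 3300.00, centroid at (87.00, 11.00).
web: A = 12 × 240 = 2880.00, centroid at (6.00, 142.00).
top flange: A = 105 × 10 = 1050.00, centroid at (-40.50, 267.00).
ΣA = 7230.00 mm², ΣAX̄ = 261855.00 mm³, ΣAȲ = 725610.00 mm³.
X̄ = 261855.00/7230.00 = 36.22 mm; Ȳ = 725610.00/7230.00 = 100.36 mm.

X̄ = 36.22 mm, Ȳ = 100.36 mm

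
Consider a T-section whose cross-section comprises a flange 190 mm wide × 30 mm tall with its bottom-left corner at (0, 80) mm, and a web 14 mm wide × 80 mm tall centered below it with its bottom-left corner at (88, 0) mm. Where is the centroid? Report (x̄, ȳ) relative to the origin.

x̄ = 95.00 mm, ȳ = 85.97 mm

web: A = 14 × 80 = 1120.00, centroid at (95.00, 40.00).
flange: A = 190 × 30 = 5700.00, centroid at (95.00, 95.00).
ΣA = 6820.00 mm²
ΣAx̄ = (1120.00)(95.00) + (5700.00)(95.00) = 647900.00 mm³
ΣAȳ = (1120.00)(40.00) + (5700.00)(95.00) = 586300.00 mm³
x̄ = 647900.00 / 6820.00 = 95.00 mm
ȳ = 586300.00 / 6820.00 = 85.97 mm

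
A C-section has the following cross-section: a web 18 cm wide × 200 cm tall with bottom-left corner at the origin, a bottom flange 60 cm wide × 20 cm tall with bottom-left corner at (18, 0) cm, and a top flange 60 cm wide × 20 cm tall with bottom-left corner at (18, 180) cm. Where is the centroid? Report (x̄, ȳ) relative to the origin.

Part | A | x̄ᵢ | ȳᵢ | A·x̄ᵢ | A·ȳᵢ
web | 3600.00 | 9.00 | 100.00 | 32400.00 | 360000.00
bottom flange | 1200.00 | 48.00 | 10.00 | 57600.00 | 12000.00
top flange | 1200.00 | 48.00 | 190.00 | 57600.00 | 228000.00
Σ | 6000.00 |  |  | 147600.00 | 600000.00
x̄ = 147600.00 / 6000.00 = 24.60 cm
ȳ = 600000.00 / 6000.00 = 100.00 cm

x̄ = 24.60 cm, ȳ = 100.00 cm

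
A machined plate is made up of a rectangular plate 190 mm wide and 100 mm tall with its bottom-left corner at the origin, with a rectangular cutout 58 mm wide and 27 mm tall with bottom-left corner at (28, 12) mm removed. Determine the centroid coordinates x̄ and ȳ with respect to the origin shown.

x̄ = 98.41 mm, ȳ = 52.20 mm

plate: A = 190 × 100 = 19000.00, centroid at (95.00, 50.00).
hole: A = −(58 × 27) = -1566.00, centroid at (57.00, 25.50).
ΣA = 17434.00 mm², ΣAx̄ = 1715738.00 mm³, ΣAȳ = 910067.00 mm³.
x̄ = 1715738.00/17434.00 = 98.41 mm; ȳ = 910067.00/17434.00 = 52.20 mm.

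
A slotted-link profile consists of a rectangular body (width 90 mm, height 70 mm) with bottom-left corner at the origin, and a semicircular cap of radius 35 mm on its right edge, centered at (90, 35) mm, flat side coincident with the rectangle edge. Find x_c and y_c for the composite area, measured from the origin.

Part | A | x̄ᵢ | ȳᵢ | A·x̄ᵢ | A·ȳᵢ
rectangular body | 6300.00 | 45.00 | 35.00 | 283500.00 | 220500.00
semicircular end | 1924.23 | 104.85 | 35.00 | 201763.63 | 67347.89
Σ | 8224.23 |  |  | 485263.63 | 287847.89
x_c = 485263.63 / 8224.23 = 59.00 mm
y_c = 287847.89 / 8224.23 = 35.00 mm

x_c = 59.00 mm, y_c = 35.00 mm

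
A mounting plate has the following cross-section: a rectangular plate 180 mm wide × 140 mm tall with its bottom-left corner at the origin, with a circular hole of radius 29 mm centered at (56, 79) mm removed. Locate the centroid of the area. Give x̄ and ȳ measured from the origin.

plate: A = 180 × 140 = 25200.00, centroid at (90.00, 70.00).
hole: A = −π·29² = -2642.08, centroid at (56.00, 79.00).
ΣA = 22557.92 mm²
ΣAx̄ = (25200.00)(90.00) + (-2642.08)(56.00) = 2120043.55 mm³
ΣAȳ = (25200.00)(70.00) + (-2642.08)(79.00) = 1555275.73 mm³
x̄ = 2120043.55 / 22557.92 = 93.98 mm
ȳ = 1555275.73 / 22557.92 = 68.95 mm

x̄ = 93.98 mm, ȳ = 68.95 mm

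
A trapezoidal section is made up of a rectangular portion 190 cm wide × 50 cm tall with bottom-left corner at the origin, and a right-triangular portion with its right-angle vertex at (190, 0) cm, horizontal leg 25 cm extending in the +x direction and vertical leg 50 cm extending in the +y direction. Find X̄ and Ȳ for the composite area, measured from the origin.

rectangular portion: A = 190 × 50 = 9500.00, centroid at (95.00, 25.00).
triangular portion: A = ½·25·50 = 625.00, centroid at (198.33, 16.67).
ΣA = 10125.00 cm²
ΣAX̄ = (9500.00)(95.00) + (625.00)(198.33) = 1026458.33 cm³
ΣAȲ = (9500.00)(25.00) + (625.00)(16.67) = 247916.67 cm³
X̄ = 1026458.33 / 10125.00 = 101.38 cm
Ȳ = 247916.67 / 10125.00 = 24.49 cm

X̄ = 101.38 cm, Ȳ = 24.49 cm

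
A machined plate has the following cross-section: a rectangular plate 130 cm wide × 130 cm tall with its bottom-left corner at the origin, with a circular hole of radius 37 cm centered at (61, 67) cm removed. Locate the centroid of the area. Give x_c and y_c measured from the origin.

plate: A = 130 × 130 = 16900.00, centroid at (65.00, 65.00).
hole: A = −π·37² = -4300.84, centroid at (61.00, 67.00).
ΣA = 12599.16 cm², ΣAx_c = 836148.74 cm³, ΣAy_c = 810343.70 cm³.
x_c = 836148.74/12599.16 = 66.37 cm; y_c = 810343.70/12599.16 = 64.32 cm.

x_c = 66.37 cm, y_c = 64.32 cm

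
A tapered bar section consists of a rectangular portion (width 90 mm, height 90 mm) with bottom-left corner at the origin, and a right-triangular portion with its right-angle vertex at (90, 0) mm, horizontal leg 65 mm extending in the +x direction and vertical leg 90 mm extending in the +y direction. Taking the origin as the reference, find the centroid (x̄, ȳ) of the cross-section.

x̄ = 62.69 mm, ȳ = 41.02 mm

rectangular portion: A = 90 × 90 = 8100.00, centroid at (45.00, 45.00).
triangular portion: A = ½·65·90 = 2925.00, centroid at (111.67, 30.00).
ΣA = 11025.00 mm², ΣAx̄ = 691125.00 mm³, ΣAȳ = 452250.00 mm³.
x̄ = 691125.00/11025.00 = 62.69 mm; ȳ = 452250.00/11025.00 = 41.02 mm.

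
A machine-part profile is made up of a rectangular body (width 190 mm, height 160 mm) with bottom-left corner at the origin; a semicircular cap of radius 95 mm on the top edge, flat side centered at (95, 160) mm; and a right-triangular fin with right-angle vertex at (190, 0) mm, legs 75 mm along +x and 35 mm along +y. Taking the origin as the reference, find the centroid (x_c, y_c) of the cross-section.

rectangular body: A = 190 × 160 = 30400.00, centroid at (95.00, 80.00).
semicircular top: A = ½π·95² = 14176.44, centroid at (95.00, 200.32).
triangular fin: A = ½·75·35 = 1312.50, centroid at (215.00, 11.67).
ΣA = 45888.94 mm²
ΣAx_c = (30400.00)(95.00) + (14176.44)(95.00) + (1312.50)(215.00) = 4516949.00 mm³
ΣAy_c = (30400.00)(80.00) + (14176.44)(200.32) + (1312.50)(11.67) = 5287125.73 mm³
x_c = 4516949.00 / 45888.94 = 98.43 mm
y_c = 5287125.73 / 45888.94 = 115.22 mm

x_c = 98.43 mm, y_c = 115.22 mm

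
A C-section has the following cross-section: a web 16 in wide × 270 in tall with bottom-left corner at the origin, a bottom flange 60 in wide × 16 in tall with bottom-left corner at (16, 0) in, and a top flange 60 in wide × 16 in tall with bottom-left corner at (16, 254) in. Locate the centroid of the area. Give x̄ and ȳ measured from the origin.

Part | A | x̄ᵢ | ȳᵢ | A·x̄ᵢ | A·ȳᵢ
web | 4320.00 | 8.00 | 135.00 | 34560.00 | 583200.00
bottom flange | 960.00 | 46.00 | 8.00 | 44160.00 | 7680.00
top flange | 960.00 | 46.00 | 262.00 | 44160.00 | 251520.00
Σ | 6240.00 |  |  | 122880.00 | 842400.00
x̄ = 122880.00 / 6240.00 = 19.69 in
ȳ = 842400.00 / 6240.00 = 135.00 in

x̄ = 19.69 in, ȳ = 135.00 in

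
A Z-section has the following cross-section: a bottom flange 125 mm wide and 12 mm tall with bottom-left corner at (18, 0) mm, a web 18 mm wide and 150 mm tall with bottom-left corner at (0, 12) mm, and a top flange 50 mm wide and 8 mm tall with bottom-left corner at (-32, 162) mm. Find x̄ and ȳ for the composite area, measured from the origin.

bottom flange: A = 125 × 12 = 1500.00, centroid at (80.50, 6.00).
web: A = 18 × 150 = 2700.00, centroid at (9.00, 87.00).
top flange: A = 50 × 8 = 400.00, centroid at (-7.00, 166.00).
ΣA = 4600.00 mm², ΣAx̄ = 142250.00 mm³, ΣAȳ = 310300.00 mm³.
x̄ = 142250.00/4600.00 = 30.92 mm; ȳ = 310300.00/4600.00 = 67.46 mm.

x̄ = 30.92 mm, ȳ = 67.46 mm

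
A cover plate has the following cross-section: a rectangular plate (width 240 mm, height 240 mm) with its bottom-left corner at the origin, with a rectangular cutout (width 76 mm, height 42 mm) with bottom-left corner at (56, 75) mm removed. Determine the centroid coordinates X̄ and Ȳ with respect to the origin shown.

X̄ = 121.53 mm, Ȳ = 121.41 mm

Part | A | x̄ᵢ | ȳᵢ | A·x̄ᵢ | A·ȳᵢ
plate | 57600.00 | 120.00 | 120.00 | 6912000.00 | 6912000.00
hole | -3192.00 | 94.00 | 96.00 | -300048.00 | -306432.00
Σ | 54408.00 |  |  | 6611952.00 | 6605568.00
X̄ = 6611952.00 / 54408.00 = 121.53 mm
Ȳ = 6605568.00 / 54408.00 = 121.41 mm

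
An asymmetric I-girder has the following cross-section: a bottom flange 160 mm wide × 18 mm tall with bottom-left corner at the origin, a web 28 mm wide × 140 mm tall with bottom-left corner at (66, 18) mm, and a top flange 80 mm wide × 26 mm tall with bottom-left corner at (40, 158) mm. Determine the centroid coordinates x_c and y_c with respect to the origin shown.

x_c = 80.00 mm, y_c = 81.82 mm

Part | A | x̄ᵢ | ȳᵢ | A·x̄ᵢ | A·ȳᵢ
bottom flange | 2880.00 | 80.00 | 9.00 | 230400.00 | 25920.00
web | 3920.00 | 80.00 | 88.00 | 313600.00 | 344960.00
top flange | 2080.00 | 80.00 | 171.00 | 166400.00 | 355680.00
Σ | 8880.00 |  |  | 710400.00 | 726560.00
x_c = 710400.00 / 8880.00 = 80.00 mm
y_c = 726560.00 / 8880.00 = 81.82 mm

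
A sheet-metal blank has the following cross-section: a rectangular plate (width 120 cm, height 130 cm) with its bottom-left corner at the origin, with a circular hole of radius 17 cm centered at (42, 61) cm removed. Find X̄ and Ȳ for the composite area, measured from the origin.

X̄ = 61.11 cm, Ȳ = 65.25 cm

Part | A | x̄ᵢ | ȳᵢ | A·x̄ᵢ | A·ȳᵢ
plate | 15600.00 | 60.00 | 65.00 | 936000.00 | 1014000.00
hole | -907.92 | 42.00 | 61.00 | -38132.65 | -55383.14
Σ | 14692.08 |  |  | 897867.35 | 958616.86
X̄ = 897867.35 / 14692.08 = 61.11 cm
Ȳ = 958616.86 / 14692.08 = 65.25 cm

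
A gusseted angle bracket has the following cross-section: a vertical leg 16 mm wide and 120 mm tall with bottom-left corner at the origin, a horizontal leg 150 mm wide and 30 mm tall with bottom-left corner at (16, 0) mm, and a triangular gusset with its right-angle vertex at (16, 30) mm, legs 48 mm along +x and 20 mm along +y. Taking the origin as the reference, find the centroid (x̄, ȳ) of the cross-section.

vertical leg: A = 16 × 120 = 1920.00, centroid at (8.00, 60.00).
horizontal leg: A = 150 × 30 = 4500.00, centroid at (91.00, 15.00).
gusset: A = ½·48·20 = 480.00, centroid at (32.00, 36.67).
ΣA = 6900.00 mm², ΣAx̄ = 440220.00 mm³, ΣAȳ = 200300.00 mm³.
x̄ = 440220.00/6900.00 = 63.80 mm; ȳ = 200300.00/6900.00 = 29.03 mm.

x̄ = 63.80 mm, ȳ = 29.03 mm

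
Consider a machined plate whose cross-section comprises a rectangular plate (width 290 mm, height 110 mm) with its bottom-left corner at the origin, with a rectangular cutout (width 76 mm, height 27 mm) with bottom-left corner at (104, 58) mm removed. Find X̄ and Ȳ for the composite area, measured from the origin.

plate: A = 290 × 110 = 31900.00, centroid at (145.00, 55.00).
hole: A = −(76 × 27) = -2052.00, centroid at (142.00, 71.50).
ΣA = 29848.00 mm², ΣAX̄ = 4334116.00 mm³, ΣAȲ = 1607782.00 mm³.
X̄ = 4334116.00/29848.00 = 145.21 mm; Ȳ = 1607782.00/29848.00 = 53.87 mm.

X̄ = 145.21 mm, Ȳ = 53.87 mm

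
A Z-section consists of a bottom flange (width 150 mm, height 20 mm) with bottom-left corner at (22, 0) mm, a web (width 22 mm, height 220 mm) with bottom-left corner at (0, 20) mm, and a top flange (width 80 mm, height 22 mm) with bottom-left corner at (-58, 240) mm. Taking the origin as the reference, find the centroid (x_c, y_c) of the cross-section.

x_c = 32.56 mm, y_c = 114.68 mm

bottom flange: A = 150 × 20 = 3000.00, centroid at (97.00, 10.00).
web: A = 22 × 220 = 4840.00, centroid at (11.00, 130.00).
top flange: A = 80 × 22 = 1760.00, centroid at (-18.00, 251.00).
ΣA = 9600.00 mm², ΣAx_c = 312560.00 mm³, ΣAy_c = 1100960.00 mm³.
x_c = 312560.00/9600.00 = 32.56 mm; y_c = 1100960.00/9600.00 = 114.68 mm.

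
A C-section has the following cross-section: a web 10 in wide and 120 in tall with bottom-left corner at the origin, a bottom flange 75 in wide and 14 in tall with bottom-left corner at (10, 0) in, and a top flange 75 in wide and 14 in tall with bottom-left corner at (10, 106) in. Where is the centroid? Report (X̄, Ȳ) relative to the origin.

X̄ = 32.05 in, Ȳ = 60.00 in

Part | A | x̄ᵢ | ȳᵢ | A·x̄ᵢ | A·ȳᵢ
web | 1200.00 | 5.00 | 60.00 | 6000.00 | 72000.00
bottom flange | 1050.00 | 47.50 | 7.00 | 49875.00 | 7350.00
top flange | 1050.00 | 47.50 | 113.00 | 49875.00 | 118650.00
Σ | 3300.00 |  |  | 105750.00 | 198000.00
X̄ = 105750.00 / 3300.00 = 32.05 in
Ȳ = 198000.00 / 3300.00 = 60.00 in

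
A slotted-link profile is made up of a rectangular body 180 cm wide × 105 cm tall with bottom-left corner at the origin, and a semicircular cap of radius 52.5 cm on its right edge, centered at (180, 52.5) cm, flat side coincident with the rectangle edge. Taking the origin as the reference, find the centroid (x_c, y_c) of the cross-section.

rectangular body: A = 180 × 105 = 18900.00, centroid at (90.00, 52.50).
semicircular end: A = ½π·52.5² = 4329.51, centroid at (202.28, 52.50).
ΣA = 23229.51 cm²
ΣAx_c = (18900.00)(90.00) + (4329.51)(202.28) = 2576780.08 cm³
ΣAy_c = (18900.00)(52.50) + (4329.51)(52.50) = 1219549.14 cm³
x_c = 2576780.08 / 23229.51 = 110.93 cm
y_c = 1219549.14 / 23229.51 = 52.50 cm

x_c = 110.93 cm, y_c = 52.50 cm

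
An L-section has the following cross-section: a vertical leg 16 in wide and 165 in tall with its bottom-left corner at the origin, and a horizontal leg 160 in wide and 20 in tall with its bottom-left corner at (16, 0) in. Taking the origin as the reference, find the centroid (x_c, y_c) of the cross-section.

x_c = 56.22 in, y_c = 42.77 in

vertical leg: A = 16 × 165 = 2640.00, centroid at (8.00, 82.50).
horizontal leg: A = 160 × 20 = 3200.00, centroid at (96.00, 10.00).
ΣA = 5840.00 in², ΣAx_c = 328320.00 in³, ΣAy_c = 249800.00 in³.
x_c = 328320.00/5840.00 = 56.22 in; y_c = 249800.00/5840.00 = 42.77 in.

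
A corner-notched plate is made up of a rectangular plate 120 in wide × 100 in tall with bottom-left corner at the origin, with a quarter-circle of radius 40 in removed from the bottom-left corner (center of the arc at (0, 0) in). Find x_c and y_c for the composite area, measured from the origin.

plate: A = 120 × 100 = 12000.00, centroid at (60.00, 50.00).
removed quarter-circle: A = −¼π·40² = -1256.64, centroid at (16.98, 16.98).
ΣA = 10743.36 in²
ΣAx_c = (12000.00)(60.00) + (-1256.64)(16.98) = 698666.67 in³
ΣAy_c = (12000.00)(50.00) + (-1256.64)(16.98) = 578666.67 in³
x_c = 698666.67 / 10743.36 = 65.03 in
y_c = 578666.67 / 10743.36 = 53.86 in

x_c = 65.03 in, y_c = 53.86 in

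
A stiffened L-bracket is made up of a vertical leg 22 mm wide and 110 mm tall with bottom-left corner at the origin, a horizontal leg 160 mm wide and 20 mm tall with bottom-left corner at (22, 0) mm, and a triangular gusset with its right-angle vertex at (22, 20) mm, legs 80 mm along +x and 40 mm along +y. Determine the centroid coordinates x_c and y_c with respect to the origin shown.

x_c = 59.68 mm, y_c = 30.25 mm

vertical leg: A = 22 × 110 = 2420.00, centroid at (11.00, 55.00).
horizontal leg: A = 160 × 20 = 3200.00, centroid at (102.00, 10.00).
gusset: A = ½·80·40 = 1600.00, centroid at (48.67, 33.33).
ΣA = 7220.00 mm²
ΣAx_c = (2420.00)(11.00) + (3200.00)(102.00) + (1600.00)(48.67) = 430886.67 mm³
ΣAy_c = (2420.00)(55.00) + (3200.00)(10.00) + (1600.00)(33.33) = 218433.33 mm³
x_c = 430886.67 / 7220.00 = 59.68 mm
y_c = 218433.33 / 7220.00 = 30.25 mm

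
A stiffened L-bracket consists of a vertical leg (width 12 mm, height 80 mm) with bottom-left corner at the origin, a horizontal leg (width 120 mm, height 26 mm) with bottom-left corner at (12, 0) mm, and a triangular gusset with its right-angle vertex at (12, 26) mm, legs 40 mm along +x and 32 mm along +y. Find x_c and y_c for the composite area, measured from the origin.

x_c = 52.25 mm, y_c = 21.70 mm

vertical leg: A = 12 × 80 = 960.00, centroid at (6.00, 40.00).
horizontal leg: A = 120 × 26 = 3120.00, centroid at (72.00, 13.00).
gusset: A = ½·40·32 = 640.00, centroid at (25.33, 36.67).
ΣA = 4720.00 mm², ΣAx_c = 246613.33 mm³, ΣAy_c = 102426.67 mm³.
x_c = 246613.33/4720.00 = 52.25 mm; y_c = 102426.67/4720.00 = 21.70 mm.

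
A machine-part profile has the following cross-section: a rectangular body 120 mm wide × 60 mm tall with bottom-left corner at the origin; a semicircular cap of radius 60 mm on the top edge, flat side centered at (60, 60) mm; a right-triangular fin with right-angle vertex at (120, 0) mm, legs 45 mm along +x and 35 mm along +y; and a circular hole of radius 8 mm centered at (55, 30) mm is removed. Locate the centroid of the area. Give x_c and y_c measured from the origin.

rectangular body: A = 120 × 60 = 7200.00, centroid at (60.00, 30.00).
semicircular top: A = ½π·60² = 5654.87, centroid at (60.00, 85.46).
triangular fin: A = ½·45·35 = 787.50, centroid at (135.00, 11.67).
hole: A = −π·8² = -201.06, centroid at (55.00, 30.00).
ΣA = 13441.30 mm², ΣAx_c = 866546.10 mm³, ΣAy_c = 702447.65 mm³.
x_c = 866546.10/13441.30 = 64.47 mm; y_c = 702447.65/13441.30 = 52.26 mm.

x_c = 64.47 mm, y_c = 52.26 mm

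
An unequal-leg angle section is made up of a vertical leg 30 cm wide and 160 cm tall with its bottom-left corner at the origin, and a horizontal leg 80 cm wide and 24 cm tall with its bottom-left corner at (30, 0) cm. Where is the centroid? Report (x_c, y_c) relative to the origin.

x_c = 30.71 cm, y_c = 60.57 cm

vertical leg: A = 30 × 160 = 4800.00, centroid at (15.00, 80.00).
horizontal leg: A = 80 × 24 = 1920.00, centroid at (70.00, 12.00).
ΣA = 6720.00 cm²
ΣAx_c = (4800.00)(15.00) + (1920.00)(70.00) = 206400.00 cm³
ΣAy_c = (4800.00)(80.00) + (1920.00)(12.00) = 407040.00 cm³
x_c = 206400.00 / 6720.00 = 30.71 cm
y_c = 407040.00 / 6720.00 = 60.57 cm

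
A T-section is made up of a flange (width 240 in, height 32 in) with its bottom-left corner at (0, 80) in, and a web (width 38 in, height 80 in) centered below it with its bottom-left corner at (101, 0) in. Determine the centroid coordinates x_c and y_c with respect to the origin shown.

x_c = 120.00 in, y_c = 80.12 in

web: A = 38 × 80 = 3040.00, centroid at (120.00, 40.00).
flange: A = 240 × 32 = 7680.00, centroid at (120.00, 96.00).
ΣA = 10720.00 in²
ΣAx_c = (3040.00)(120.00) + (7680.00)(120.00) = 1286400.00 in³
ΣAy_c = (3040.00)(40.00) + (7680.00)(96.00) = 858880.00 in³
x_c = 1286400.00 / 10720.00 = 120.00 in
y_c = 858880.00 / 10720.00 = 80.12 in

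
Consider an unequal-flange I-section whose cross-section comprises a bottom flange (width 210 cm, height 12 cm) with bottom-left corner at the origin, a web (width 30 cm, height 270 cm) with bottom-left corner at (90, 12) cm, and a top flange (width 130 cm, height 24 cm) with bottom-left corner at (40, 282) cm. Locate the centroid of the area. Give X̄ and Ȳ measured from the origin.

X̄ = 105.00 cm, Ȳ = 154.52 cm

bottom flange: A = 210 × 12 = 2520.00, centroid at (105.00, 6.00).
web: A = 30 × 270 = 8100.00, centroid at (105.00, 147.00).
top flange: A = 130 × 24 = 3120.00, centroid at (105.00, 294.00).
ΣA = 13740.00 cm²
ΣAX̄ = (2520.00)(105.00) + (8100.00)(105.00) + (3120.00)(105.00) = 1442700.00 cm³
ΣAȲ = (2520.00)(6.00) + (8100.00)(147.00) + (3120.00)(294.00) = 2123100.00 cm³
X̄ = 1442700.00 / 13740.00 = 105.00 cm
Ȳ = 2123100.00 / 13740.00 = 154.52 cm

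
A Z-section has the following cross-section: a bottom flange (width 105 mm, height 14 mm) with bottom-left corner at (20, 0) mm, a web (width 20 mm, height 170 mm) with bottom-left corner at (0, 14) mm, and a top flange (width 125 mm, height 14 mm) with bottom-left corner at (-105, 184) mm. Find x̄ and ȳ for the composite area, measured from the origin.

x̄ = 10.00 mm, ȳ = 102.89 mm

Part | A | x̄ᵢ | ȳᵢ | A·x̄ᵢ | A·ȳᵢ
bottom flange | 1470.00 | 72.50 | 7.00 | 106575.00 | 10290.00
web | 3400.00 | 10.00 | 99.00 | 34000.00 | 336600.00
top flange | 1750.00 | -42.50 | 191.00 | -74375.00 | 334250.00
Σ | 6620.00 |  |  | 66200.00 | 681140.00
x̄ = 66200.00 / 6620.00 = 10.00 mm
ȳ = 681140.00 / 6620.00 = 102.89 mm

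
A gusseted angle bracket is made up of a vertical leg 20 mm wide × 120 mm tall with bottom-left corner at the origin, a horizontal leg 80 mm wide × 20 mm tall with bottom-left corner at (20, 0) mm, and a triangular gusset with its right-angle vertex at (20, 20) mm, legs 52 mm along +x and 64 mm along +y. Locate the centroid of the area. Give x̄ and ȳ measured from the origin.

Part | A | x̄ᵢ | ȳᵢ | A·x̄ᵢ | A·ȳᵢ
vertical leg | 2400.00 | 10.00 | 60.00 | 24000.00 | 144000.00
horizontal leg | 1600.00 | 60.00 | 10.00 | 96000.00 | 16000.00
gusset | 1664.00 | 37.33 | 41.33 | 62122.67 | 68778.67
Σ | 5664.00 |  |  | 182122.67 | 228778.67
x̄ = 182122.67 / 5664.00 = 32.15 mm
ȳ = 228778.67 / 5664.00 = 40.39 mm

x̄ = 32.15 mm, ȳ = 40.39 mm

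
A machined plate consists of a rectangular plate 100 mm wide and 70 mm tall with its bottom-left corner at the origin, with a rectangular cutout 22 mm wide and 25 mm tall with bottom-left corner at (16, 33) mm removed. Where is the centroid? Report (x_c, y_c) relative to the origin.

plate: A = 100 × 70 = 7000.00, centroid at (50.00, 35.00).
hole: A = −(22 × 25) = -550.00, centroid at (27.00, 45.50).
ΣA = 6450.00 mm²
ΣAx_c = (7000.00)(50.00) + (-550.00)(27.00) = 335150.00 mm³
ΣAy_c = (7000.00)(35.00) + (-550.00)(45.50) = 219975.00 mm³
x_c = 335150.00 / 6450.00 = 51.96 mm
y_c = 219975.00 / 6450.00 = 34.10 mm

x_c = 51.96 mm, y_c = 34.10 mm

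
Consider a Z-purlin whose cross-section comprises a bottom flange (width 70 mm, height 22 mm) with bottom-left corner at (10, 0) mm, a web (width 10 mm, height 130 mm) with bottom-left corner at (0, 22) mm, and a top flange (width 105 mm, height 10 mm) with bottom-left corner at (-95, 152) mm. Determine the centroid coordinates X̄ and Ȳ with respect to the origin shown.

bottom flange: A = 70 × 22 = 1540.00, centroid at (45.00, 11.00).
web: A = 10 × 130 = 1300.00, centroid at (5.00, 87.00).
top flange: A = 105 × 10 = 1050.00, centroid at (-42.50, 157.00).
ΣA = 3890.00 mm², ΣAX̄ = 31175.00 mm³, ΣAȲ = 294890.00 mm³.
X̄ = 31175.00/3890.00 = 8.01 mm; Ȳ = 294890.00/3890.00 = 75.81 mm.

X̄ = 8.01 mm, Ȳ = 75.81 mm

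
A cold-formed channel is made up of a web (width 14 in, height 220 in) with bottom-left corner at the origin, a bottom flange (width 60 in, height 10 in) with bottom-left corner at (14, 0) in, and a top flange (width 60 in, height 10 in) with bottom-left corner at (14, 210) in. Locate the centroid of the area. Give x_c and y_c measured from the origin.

x_c = 17.37 in, y_c = 110.00 in

web: A = 14 × 220 = 3080.00, centroid at (7.00, 110.00).
bottom flange: A = 60 × 10 = 600.00, centroid at (44.00, 5.00).
top flange: A = 60 × 10 = 600.00, centroid at (44.00, 215.00).
ΣA = 4280.00 in²
ΣAx_c = (3080.00)(7.00) + (600.00)(44.00) + (600.00)(44.00) = 74360.00 in³
ΣAy_c = (3080.00)(110.00) + (600.00)(5.00) + (600.00)(215.00) = 470800.00 in³
x_c = 74360.00 / 4280.00 = 17.37 in
y_c = 470800.00 / 4280.00 = 110.00 in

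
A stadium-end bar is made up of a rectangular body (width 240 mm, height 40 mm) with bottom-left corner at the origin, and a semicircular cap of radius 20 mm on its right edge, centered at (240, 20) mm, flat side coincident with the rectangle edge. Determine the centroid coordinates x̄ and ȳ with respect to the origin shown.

x̄ = 127.89 mm, ȳ = 20.00 mm

Part | A | x̄ᵢ | ȳᵢ | A·x̄ᵢ | A·ȳᵢ
rectangular body | 9600.00 | 120.00 | 20.00 | 1152000.00 | 192000.00
semicircular end | 628.32 | 248.49 | 20.00 | 156129.78 | 12566.37
Σ | 10228.32 |  |  | 1308129.78 | 204566.37
x̄ = 1308129.78 / 10228.32 = 127.89 mm
ȳ = 204566.37 / 10228.32 = 20.00 mm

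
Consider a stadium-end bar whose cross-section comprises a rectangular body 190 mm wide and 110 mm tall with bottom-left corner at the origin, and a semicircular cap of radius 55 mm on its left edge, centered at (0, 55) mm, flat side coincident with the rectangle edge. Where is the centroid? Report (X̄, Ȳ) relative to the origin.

X̄ = 73.08 mm, Ȳ = 55.00 mm

Part | A | x̄ᵢ | ȳᵢ | A·x̄ᵢ | A·ȳᵢ
rectangular body | 20900.00 | 95.00 | 55.00 | 1985500.00 | 1149500.00
semicircular end | 4751.66 | -23.34 | 55.00 | -110916.67 | 261341.24
Σ | 25651.66 |  |  | 1874583.33 | 1410841.24
X̄ = 1874583.33 / 25651.66 = 73.08 mm
Ȳ = 1410841.24 / 25651.66 = 55.00 mm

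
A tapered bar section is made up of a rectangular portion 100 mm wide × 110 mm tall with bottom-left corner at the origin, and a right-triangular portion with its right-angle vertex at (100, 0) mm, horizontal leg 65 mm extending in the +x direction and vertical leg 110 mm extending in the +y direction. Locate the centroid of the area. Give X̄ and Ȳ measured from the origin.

X̄ = 67.58 mm, Ȳ = 50.50 mm

rectangular portion: A = 100 × 110 = 11000.00, centroid at (50.00, 55.00).
triangular portion: A = ½·65·110 = 3575.00, centroid at (121.67, 36.67).
ΣA = 14575.00 mm², ΣAX̄ = 984958.33 mm³, ΣAȲ = 736083.33 mm³.
X̄ = 984958.33/14575.00 = 67.58 mm; Ȳ = 736083.33/14575.00 = 50.50 mm.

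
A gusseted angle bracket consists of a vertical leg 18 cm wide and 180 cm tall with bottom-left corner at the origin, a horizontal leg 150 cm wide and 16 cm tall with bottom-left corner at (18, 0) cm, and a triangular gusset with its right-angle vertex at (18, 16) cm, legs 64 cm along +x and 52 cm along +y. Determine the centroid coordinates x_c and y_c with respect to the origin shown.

Part | A | x̄ᵢ | ȳᵢ | A·x̄ᵢ | A·ȳᵢ
vertical leg | 3240.00 | 9.00 | 90.00 | 29160.00 | 291600.00
horizontal leg | 2400.00 | 93.00 | 8.00 | 223200.00 | 19200.00
gusset | 1664.00 | 39.33 | 33.33 | 65450.67 | 55466.67
Σ | 7304.00 |  |  | 317810.67 | 366266.67
x_c = 317810.67 / 7304.00 = 43.51 cm
y_c = 366266.67 / 7304.00 = 50.15 cm

x_c = 43.51 cm, y_c = 50.15 cm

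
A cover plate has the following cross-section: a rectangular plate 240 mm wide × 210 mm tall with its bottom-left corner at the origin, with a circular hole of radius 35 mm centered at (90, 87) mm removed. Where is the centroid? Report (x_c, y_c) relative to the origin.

x_c = 122.48 mm, y_c = 106.49 mm

plate: A = 240 × 210 = 50400.00, centroid at (120.00, 105.00).
hole: A = −π·35² = -3848.45, centroid at (90.00, 87.00).
ΣA = 46551.55 mm²
ΣAx_c = (50400.00)(120.00) + (-3848.45)(90.00) = 5701639.41 mm³
ΣAy_c = (50400.00)(105.00) + (-3848.45)(87.00) = 4957184.76 mm³
x_c = 5701639.41 / 46551.55 = 122.48 mm
y_c = 4957184.76 / 46551.55 = 106.49 mm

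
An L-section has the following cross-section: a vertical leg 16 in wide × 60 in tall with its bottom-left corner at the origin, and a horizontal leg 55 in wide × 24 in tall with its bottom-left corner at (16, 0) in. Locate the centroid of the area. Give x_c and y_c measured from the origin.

x_c = 28.55 in, y_c = 19.58 in

vertical leg: A = 16 × 60 = 960.00, centroid at (8.00, 30.00).
horizontal leg: A = 55 × 24 = 1320.00, centroid at (43.50, 12.00).
ΣA = 2280.00 in²
ΣAx_c = (960.00)(8.00) + (1320.00)(43.50) = 65100.00 in³
ΣAy_c = (960.00)(30.00) + (1320.00)(12.00) = 44640.00 in³
x_c = 65100.00 / 2280.00 = 28.55 in
y_c = 44640.00 / 2280.00 = 19.58 in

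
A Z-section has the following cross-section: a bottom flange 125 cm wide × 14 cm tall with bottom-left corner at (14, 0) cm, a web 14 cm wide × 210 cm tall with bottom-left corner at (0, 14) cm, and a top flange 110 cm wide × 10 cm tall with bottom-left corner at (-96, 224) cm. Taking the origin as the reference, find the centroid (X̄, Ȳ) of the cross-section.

bottom flange: A = 125 × 14 = 1750.00, centroid at (76.50, 7.00).
web: A = 14 × 210 = 2940.00, centroid at (7.00, 119.00).
top flange: A = 110 × 10 = 1100.00, centroid at (-41.00, 229.00).
ΣA = 5790.00 cm²
ΣAX̄ = (1750.00)(76.50) + (2940.00)(7.00) + (1100.00)(-41.00) = 109355.00 cm³
ΣAȲ = (1750.00)(7.00) + (2940.00)(119.00) + (1100.00)(229.00) = 614010.00 cm³
X̄ = 109355.00 / 5790.00 = 18.89 cm
Ȳ = 614010.00 / 5790.00 = 106.05 cm

X̄ = 18.89 cm, Ȳ = 106.05 cm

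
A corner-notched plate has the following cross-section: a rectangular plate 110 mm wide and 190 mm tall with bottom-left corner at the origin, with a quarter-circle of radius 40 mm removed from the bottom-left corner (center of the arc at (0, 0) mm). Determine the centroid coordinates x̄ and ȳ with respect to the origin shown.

plate: A = 110 × 190 = 20900.00, centroid at (55.00, 95.00).
removed quarter-circle: A = −¼π·40² = -1256.64, centroid at (16.98, 16.98).
ΣA = 19643.36 mm², ΣAx̄ = 1128166.67 mm³, ΣAȳ = 1964166.67 mm³.
x̄ = 1128166.67/19643.36 = 57.43 mm; ȳ = 1964166.67/19643.36 = 99.99 mm.

x̄ = 57.43 mm, ȳ = 99.99 mm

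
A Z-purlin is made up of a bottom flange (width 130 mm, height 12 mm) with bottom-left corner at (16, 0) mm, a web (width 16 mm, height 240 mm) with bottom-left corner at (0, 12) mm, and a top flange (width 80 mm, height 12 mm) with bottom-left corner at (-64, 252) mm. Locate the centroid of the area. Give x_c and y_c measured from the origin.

x_c = 21.08 mm, y_c = 120.11 mm

Part | A | x̄ᵢ | ȳᵢ | A·x̄ᵢ | A·ȳᵢ
bottom flange | 1560.00 | 81.00 | 6.00 | 126360.00 | 9360.00
web | 3840.00 | 8.00 | 132.00 | 30720.00 | 506880.00
top flange | 960.00 | -24.00 | 258.00 | -23040.00 | 247680.00
Σ | 6360.00 |  |  | 134040.00 | 763920.00
x_c = 134040.00 / 6360.00 = 21.08 mm
y_c = 763920.00 / 6360.00 = 120.11 mm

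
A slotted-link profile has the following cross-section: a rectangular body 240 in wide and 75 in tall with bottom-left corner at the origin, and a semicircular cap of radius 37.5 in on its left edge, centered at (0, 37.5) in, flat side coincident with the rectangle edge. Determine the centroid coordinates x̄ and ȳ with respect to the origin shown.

x̄ = 105.14 in, ȳ = 37.50 in

Part | A | x̄ᵢ | ȳᵢ | A·x̄ᵢ | A·ȳᵢ
rectangular body | 18000.00 | 120.00 | 37.50 | 2160000.00 | 675000.00
semicircular end | 2208.93 | -15.92 | 37.50 | -35156.25 | 82834.96
Σ | 20208.93 |  |  | 2124843.75 | 757834.96
x̄ = 2124843.75 / 20208.93 = 105.14 in
ȳ = 757834.96 / 20208.93 = 37.50 in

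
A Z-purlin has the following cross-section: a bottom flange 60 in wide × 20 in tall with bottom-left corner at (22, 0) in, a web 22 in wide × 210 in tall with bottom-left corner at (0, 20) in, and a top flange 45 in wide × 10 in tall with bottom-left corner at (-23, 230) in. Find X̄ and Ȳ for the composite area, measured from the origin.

X̄ = 18.02 in, Ȳ = 110.89 in

Part | A | x̄ᵢ | ȳᵢ | A·x̄ᵢ | A·ȳᵢ
bottom flange | 1200.00 | 52.00 | 10.00 | 62400.00 | 12000.00
web | 4620.00 | 11.00 | 125.00 | 50820.00 | 577500.00
top flange | 450.00 | -0.50 | 235.00 | -225.00 | 105750.00
Σ | 6270.00 |  |  | 112995.00 | 695250.00
X̄ = 112995.00 / 6270.00 = 18.02 in
Ȳ = 695250.00 / 6270.00 = 110.89 in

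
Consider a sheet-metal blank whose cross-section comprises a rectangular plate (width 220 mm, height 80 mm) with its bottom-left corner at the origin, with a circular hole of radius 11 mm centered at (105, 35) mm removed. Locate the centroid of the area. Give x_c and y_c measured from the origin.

plate: A = 220 × 80 = 17600.00, centroid at (110.00, 40.00).
hole: A = −π·11² = -380.13, centroid at (105.00, 35.00).
ΣA = 17219.87 mm², ΣAx_c = 1896086.07 mm³, ΣAy_c = 690695.36 mm³.
x_c = 1896086.07/17219.87 = 110.11 mm; y_c = 690695.36/17219.87 = 40.11 mm.

x_c = 110.11 mm, y_c = 40.11 mm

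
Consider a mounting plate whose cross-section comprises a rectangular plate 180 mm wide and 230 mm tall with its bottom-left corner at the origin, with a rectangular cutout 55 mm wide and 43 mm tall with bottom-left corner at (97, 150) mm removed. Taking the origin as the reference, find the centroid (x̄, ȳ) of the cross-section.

Part | A | x̄ᵢ | ȳᵢ | A·x̄ᵢ | A·ȳᵢ
plate | 41400.00 | 90.00 | 115.00 | 3726000.00 | 4761000.00
hole | -2365.00 | 124.50 | 171.50 | -294442.50 | -405597.50
Σ | 39035.00 |  |  | 3431557.50 | 4355402.50
x̄ = 3431557.50 / 39035.00 = 87.91 mm
ȳ = 4355402.50 / 39035.00 = 111.58 mm

x̄ = 87.91 mm, ȳ = 111.58 mm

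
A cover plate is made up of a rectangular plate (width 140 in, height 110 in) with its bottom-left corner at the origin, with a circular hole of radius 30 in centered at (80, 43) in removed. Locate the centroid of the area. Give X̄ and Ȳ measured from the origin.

plate: A = 140 × 110 = 15400.00, centroid at (70.00, 55.00).
hole: A = −π·30² = -2827.43, centroid at (80.00, 43.00).
ΣA = 12572.57 in²
ΣAX̄ = (15400.00)(70.00) + (-2827.43)(80.00) = 851805.33 in³
ΣAȲ = (15400.00)(55.00) + (-2827.43)(43.00) = 725420.36 in³
X̄ = 851805.33 / 12572.57 = 67.75 in
Ȳ = 725420.36 / 12572.57 = 57.70 in

X̄ = 67.75 in, Ȳ = 57.70 in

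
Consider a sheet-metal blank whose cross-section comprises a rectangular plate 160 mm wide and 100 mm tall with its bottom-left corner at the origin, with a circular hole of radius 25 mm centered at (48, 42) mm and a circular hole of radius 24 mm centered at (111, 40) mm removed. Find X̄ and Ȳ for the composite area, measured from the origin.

X̄ = 80.55 mm, Ȳ = 52.76 mm

plate: A = 160 × 100 = 16000.00, centroid at (80.00, 50.00).
hole 1: A = −π·25² = -1963.50, centroid at (48.00, 42.00).
hole 2: A = −π·24² = -1809.56, centroid at (111.00, 40.00).
ΣA = 12226.95 mm², ΣAX̄ = 984891.35 mm³, ΣAȲ = 645150.90 mm³.
X̄ = 984891.35/12226.95 = 80.55 mm; Ȳ = 645150.90/12226.95 = 52.76 mm.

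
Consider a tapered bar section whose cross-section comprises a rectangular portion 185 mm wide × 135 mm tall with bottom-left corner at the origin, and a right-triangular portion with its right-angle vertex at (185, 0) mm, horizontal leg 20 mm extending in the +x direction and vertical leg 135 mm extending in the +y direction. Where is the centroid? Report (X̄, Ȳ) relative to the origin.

rectangular portion: A = 185 × 135 = 24975.00, centroid at (92.50, 67.50).
triangular portion: A = ½·20·135 = 1350.00, centroid at (191.67, 45.00).
ΣA = 26325.00 mm²
ΣAX̄ = (24975.00)(92.50) + (1350.00)(191.67) = 2568937.50 mm³
ΣAȲ = (24975.00)(67.50) + (1350.00)(45.00) = 1746562.50 mm³
X̄ = 2568937.50 / 26325.00 = 97.59 mm
Ȳ = 1746562.50 / 26325.00 = 66.35 mm

X̄ = 97.59 mm, Ȳ = 66.35 mm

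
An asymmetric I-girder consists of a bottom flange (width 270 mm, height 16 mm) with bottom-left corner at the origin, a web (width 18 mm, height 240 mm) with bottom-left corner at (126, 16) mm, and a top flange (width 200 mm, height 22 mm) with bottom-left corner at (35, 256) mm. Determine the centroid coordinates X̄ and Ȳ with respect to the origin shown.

X̄ = 135.00 mm, Ȳ = 137.80 mm

bottom flange: A = 270 × 16 = 4320.00, centroid at (135.00, 8.00).
web: A = 18 × 240 = 4320.00, centroid at (135.00, 136.00).
top flange: A = 200 × 22 = 4400.00, centroid at (135.00, 267.00).
ΣA = 13040.00 mm²
ΣAX̄ = (4320.00)(135.00) + (4320.00)(135.00) + (4400.00)(135.00) = 1760400.00 mm³
ΣAȲ = (4320.00)(8.00) + (4320.00)(136.00) + (4400.00)(267.00) = 1796880.00 mm³
X̄ = 1760400.00 / 13040.00 = 135.00 mm
Ȳ = 1796880.00 / 13040.00 = 137.80 mm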